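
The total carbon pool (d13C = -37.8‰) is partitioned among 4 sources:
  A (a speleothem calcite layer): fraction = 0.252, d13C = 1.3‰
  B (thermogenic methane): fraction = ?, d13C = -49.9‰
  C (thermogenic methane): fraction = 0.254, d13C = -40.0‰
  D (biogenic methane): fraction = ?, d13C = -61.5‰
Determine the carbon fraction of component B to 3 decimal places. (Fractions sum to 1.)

0.208

Let f_B and f_D be the unknown fractions; fractions sum to 1 so f_B + f_D = 0.494.
Mass balance: Σ fᵢ·δᵢ = δ_bulk ⇒ f_B·(-49.9) + f_D·(-61.5) = -37.8 − (-9.832) = -27.968
Substitute f_D = 0.494 − f_B:
f_B·(-49.9 − -61.5) = -27.968 − 0.494×(-61.5) = 2.413
f_B = 2.413 / 11.6 = 0.2081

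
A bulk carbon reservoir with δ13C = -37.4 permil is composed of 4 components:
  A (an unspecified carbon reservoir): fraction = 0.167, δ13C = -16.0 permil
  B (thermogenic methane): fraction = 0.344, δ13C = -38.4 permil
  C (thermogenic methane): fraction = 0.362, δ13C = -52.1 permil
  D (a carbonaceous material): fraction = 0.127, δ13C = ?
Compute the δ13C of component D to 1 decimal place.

Isotope mass balance: δ_bulk = Σ fᵢ·δᵢ.
-37.4 = 0.167×(-16.0) + 0.344×(-38.4) + 0.362×(-52.1) + 0.127×δ_D
0.127·δ_D = -37.4 − (-34.742) = -2.658
δ_D = -2.658 / 0.127 = -20.93 permil

-20.9 permil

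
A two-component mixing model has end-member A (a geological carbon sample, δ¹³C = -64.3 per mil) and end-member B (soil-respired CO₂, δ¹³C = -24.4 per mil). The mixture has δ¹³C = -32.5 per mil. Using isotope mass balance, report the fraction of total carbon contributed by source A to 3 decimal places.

δ_mix = f_A·δ_A + (1 − f_A)·δ_B  ⇒  f_A = (δ_mix − δ_B)/(δ_A − δ_B)
f_A = (-32.5 − (-24.4)) / (-64.3 − (-24.4))
f_A = -8.1 / -39.9 = 0.2030

0.203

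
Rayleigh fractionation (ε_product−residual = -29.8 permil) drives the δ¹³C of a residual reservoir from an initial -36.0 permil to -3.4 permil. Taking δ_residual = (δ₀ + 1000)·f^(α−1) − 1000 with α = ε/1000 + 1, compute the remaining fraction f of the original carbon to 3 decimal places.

0.328

α − 1 = ε/1000 = -0.0298
(δ_res + 1000)/(δ₀ + 1000) = (-3.4 + 1000)/(-36.0 + 1000) = 996.6/964.0 = 1.033817
f = 1.033817^(1/-0.0298) = exp(ln(1.033817)/-0.0298) = exp(0.03326/-0.0298)
f = exp(-1.1160) = 0.3276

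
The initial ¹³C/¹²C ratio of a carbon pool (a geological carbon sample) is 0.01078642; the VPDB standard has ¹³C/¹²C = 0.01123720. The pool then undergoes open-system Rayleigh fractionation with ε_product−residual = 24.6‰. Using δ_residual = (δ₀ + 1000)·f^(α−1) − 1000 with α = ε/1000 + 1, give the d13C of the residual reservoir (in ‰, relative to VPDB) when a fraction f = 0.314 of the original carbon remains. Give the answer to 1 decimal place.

-67.1‰

δ₀ = (0.01078642/0.01123720 − 1)×1000 = (0.959885 − 1)×1000 = -40.115‰
α − 1 = ε/1000 = 0.0246
f^(α−1) = 0.314^(0.0246) = 0.971906
δ_res = (-40.115 + 1000) × 0.971906 − 1000 = 932.918 − 1000 = -67.08‰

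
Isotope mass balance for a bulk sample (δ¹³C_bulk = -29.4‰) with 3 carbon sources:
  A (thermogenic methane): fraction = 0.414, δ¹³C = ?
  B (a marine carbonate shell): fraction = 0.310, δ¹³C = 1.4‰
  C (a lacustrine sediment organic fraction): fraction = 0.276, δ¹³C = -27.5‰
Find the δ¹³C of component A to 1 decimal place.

Isotope mass balance: δ_bulk = Σ fᵢ·δᵢ.
-29.4 = 0.414×δ_A + 0.310×(1.4) + 0.276×(-27.5)
0.414·δ_A = -29.4 − (-7.156) = -22.244
δ_A = -22.244 / 0.414 = -53.73‰

-53.7‰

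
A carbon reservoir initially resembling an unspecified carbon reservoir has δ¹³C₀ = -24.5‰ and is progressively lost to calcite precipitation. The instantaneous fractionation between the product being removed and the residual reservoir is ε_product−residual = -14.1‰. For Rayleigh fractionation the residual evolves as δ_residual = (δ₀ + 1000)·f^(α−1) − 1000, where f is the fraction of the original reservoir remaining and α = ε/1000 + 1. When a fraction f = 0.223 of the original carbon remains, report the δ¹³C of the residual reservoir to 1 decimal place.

-3.6‰

Rayleigh residual: δ_res = (δ₀ + 1000)·f^(α−1) − 1000
α = ε/1000 + 1 = 0.98590, so α − 1 = -0.01410
f^(α−1) = 0.223^(-0.01410) = 1.021384
δ_res = (-24.5 + 1000) × 1.021384 − 1000 = 996.360 − 1000 = -3.64‰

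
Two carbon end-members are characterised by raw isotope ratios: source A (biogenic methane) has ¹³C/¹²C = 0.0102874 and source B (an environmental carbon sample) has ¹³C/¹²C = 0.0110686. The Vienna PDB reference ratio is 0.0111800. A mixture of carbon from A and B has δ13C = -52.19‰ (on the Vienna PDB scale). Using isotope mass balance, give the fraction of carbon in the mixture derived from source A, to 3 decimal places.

0.604

δ_A = (0.0102874/0.0111800 − 1)×1000 = (0.920161 − 1)×1000 = -79.839‰
δ_B = (0.0110686/0.0111800 − 1)×1000 = (0.990036 − 1)×1000 = -9.964‰
f_A = (δ_mix − δ_B)/(δ_A − δ_B) = (-52.19 − (-9.964))/(-79.839 − (-9.964))
f_A = -42.226 / -69.875 = 0.6043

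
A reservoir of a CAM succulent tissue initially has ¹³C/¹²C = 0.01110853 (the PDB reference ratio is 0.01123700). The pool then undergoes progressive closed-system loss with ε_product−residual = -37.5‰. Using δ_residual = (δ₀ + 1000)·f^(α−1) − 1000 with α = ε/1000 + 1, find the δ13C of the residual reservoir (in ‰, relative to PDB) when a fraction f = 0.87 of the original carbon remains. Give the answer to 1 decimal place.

δ₀ = (0.01110853/0.01123700 − 1)×1000 = (0.988567 − 1)×1000 = -11.433‰
α − 1 = ε/1000 = -0.0375
f^(α−1) = 0.87^(-0.0375) = 1.005236
δ_res = (-11.433 + 1000) × 1.005236 − 1000 = 993.743 − 1000 = -6.26‰

-6.3‰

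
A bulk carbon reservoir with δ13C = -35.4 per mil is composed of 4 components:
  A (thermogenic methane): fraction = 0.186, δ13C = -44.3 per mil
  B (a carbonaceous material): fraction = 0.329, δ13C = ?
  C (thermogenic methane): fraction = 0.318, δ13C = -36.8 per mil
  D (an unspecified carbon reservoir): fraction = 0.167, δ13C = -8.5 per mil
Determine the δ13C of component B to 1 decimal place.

-42.7 per mil

Isotope mass balance: δ_bulk = Σ fᵢ·δᵢ.
-35.4 = 0.186×(-44.3) + 0.329×δ_B + 0.318×(-36.8) + 0.167×(-8.5)
0.329·δ_B = -35.4 − (-21.362) = -14.038
δ_B = -14.038 / 0.329 = -42.67 per mil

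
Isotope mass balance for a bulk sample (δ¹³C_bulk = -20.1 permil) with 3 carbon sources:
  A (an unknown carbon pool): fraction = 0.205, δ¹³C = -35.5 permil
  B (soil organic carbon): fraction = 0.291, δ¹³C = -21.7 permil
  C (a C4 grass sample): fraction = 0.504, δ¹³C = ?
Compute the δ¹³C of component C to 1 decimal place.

Isotope mass balance: δ_bulk = Σ fᵢ·δᵢ.
-20.1 = 0.205×(-35.5) + 0.291×(-21.7) + 0.504×δ_C
0.504·δ_C = -20.1 − (-13.592) = -6.508
δ_C = -6.508 / 0.504 = -12.91 permil

-12.9 permil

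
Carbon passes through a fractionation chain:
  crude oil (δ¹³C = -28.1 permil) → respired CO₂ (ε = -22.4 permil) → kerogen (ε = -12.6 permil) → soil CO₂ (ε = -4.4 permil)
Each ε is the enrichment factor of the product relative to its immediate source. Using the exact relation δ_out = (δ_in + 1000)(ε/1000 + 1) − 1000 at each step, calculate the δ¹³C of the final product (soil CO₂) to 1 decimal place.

step 1: δ = (-28.10 + 1000)·(-22.4/1000 + 1) − 1000 = -49.87 permil
step 2: δ = (-49.87 + 1000)·(-12.6/1000 + 1) − 1000 = -61.84 permil
step 3: δ = (-61.84 + 1000)·(-4.4/1000 + 1) − 1000 = -65.97 permil

-66.0 permil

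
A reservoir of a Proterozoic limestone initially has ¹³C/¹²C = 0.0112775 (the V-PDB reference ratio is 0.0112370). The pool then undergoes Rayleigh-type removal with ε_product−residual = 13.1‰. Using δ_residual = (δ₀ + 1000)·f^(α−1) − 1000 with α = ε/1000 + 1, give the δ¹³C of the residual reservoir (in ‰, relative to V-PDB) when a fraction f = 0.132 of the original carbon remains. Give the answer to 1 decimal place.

-22.7‰

δ₀ = (0.0112775/0.0112370 − 1)×1000 = (1.003604 − 1)×1000 = 3.604‰
α − 1 = ε/1000 = 0.0131
f^(α−1) = 0.132^(0.0131) = 0.973822
δ_res = (3.604 + 1000) × 0.973822 − 1000 = 977.332 − 1000 = -22.67‰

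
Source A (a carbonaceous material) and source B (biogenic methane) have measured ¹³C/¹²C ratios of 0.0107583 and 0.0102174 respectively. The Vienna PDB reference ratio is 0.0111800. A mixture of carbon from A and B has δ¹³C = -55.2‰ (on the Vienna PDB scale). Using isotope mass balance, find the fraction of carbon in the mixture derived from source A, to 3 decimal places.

0.639

δ_A = (0.0107583/0.0111800 − 1)×1000 = (0.962281 − 1)×1000 = -37.719‰
δ_B = (0.0102174/0.0111800 − 1)×1000 = (0.913900 − 1)×1000 = -86.100‰
f_A = (δ_mix − δ_B)/(δ_A − δ_B) = (-55.2 − (-86.100))/(-37.719 − (-86.100))
f_A = 30.900 / 48.381 = 0.6387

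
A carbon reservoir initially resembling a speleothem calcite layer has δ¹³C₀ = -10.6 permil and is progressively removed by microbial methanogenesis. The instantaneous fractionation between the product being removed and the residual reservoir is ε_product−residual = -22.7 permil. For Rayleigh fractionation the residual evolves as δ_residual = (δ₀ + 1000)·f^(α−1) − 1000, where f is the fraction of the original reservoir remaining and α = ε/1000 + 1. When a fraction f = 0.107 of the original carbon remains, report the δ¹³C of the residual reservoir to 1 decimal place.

40.9 permil

Rayleigh residual: δ_res = (δ₀ + 1000)·f^(α−1) − 1000
α = ε/1000 + 1 = 0.97730, so α − 1 = -0.02270
f^(α−1) = 0.107^(-0.02270) = 1.052042
δ_res = (-10.6 + 1000) × 1.052042 − 1000 = 1040.890 − 1000 = 40.89 permil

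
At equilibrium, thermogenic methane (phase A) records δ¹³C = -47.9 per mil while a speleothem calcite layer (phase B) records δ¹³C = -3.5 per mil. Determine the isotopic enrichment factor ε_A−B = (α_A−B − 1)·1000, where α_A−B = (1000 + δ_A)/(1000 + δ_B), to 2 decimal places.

-44.56 per mil

α_A−B = (1000 + -47.9) / (1000 + -3.5) = 952.1 / 996.5 = 0.955444
ε_A−B = (0.955444 − 1) × 1000 = -44.556 per mil
(The approximation ε ≈ δ_A − δ_B would give -44.4 per mil.)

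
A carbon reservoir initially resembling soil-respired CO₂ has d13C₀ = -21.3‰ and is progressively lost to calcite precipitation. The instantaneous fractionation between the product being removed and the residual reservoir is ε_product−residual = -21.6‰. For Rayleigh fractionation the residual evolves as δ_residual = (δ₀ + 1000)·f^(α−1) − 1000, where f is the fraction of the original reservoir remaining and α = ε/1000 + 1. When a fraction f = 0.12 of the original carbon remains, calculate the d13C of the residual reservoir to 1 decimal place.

24.6‰

Rayleigh residual: δ_res = (δ₀ + 1000)·f^(α−1) − 1000
α = ε/1000 + 1 = 0.97840, so α − 1 = -0.02160
f^(α−1) = 0.12^(-0.02160) = 1.046863
δ_res = (-21.3 + 1000) × 1.046863 − 1000 = 1024.564 − 1000 = 24.56‰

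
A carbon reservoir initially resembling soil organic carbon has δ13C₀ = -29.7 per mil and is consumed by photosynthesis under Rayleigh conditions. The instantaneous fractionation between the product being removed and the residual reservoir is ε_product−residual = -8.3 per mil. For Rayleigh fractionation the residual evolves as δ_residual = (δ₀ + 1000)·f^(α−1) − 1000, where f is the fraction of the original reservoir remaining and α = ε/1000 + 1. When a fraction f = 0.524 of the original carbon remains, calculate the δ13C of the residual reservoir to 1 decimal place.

-24.5 per mil

Rayleigh residual: δ_res = (δ₀ + 1000)·f^(α−1) − 1000
α = ε/1000 + 1 = 0.99170, so α − 1 = -0.00830
f^(α−1) = 0.524^(-0.00830) = 1.005378
δ_res = (-29.7 + 1000) × 1.005378 − 1000 = 975.519 − 1000 = -24.48 per mil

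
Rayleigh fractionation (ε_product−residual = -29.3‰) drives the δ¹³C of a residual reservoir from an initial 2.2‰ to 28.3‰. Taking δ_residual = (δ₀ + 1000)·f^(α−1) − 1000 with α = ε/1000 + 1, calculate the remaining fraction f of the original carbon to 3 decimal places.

0.416

α − 1 = ε/1000 = -0.0293
(δ_res + 1000)/(δ₀ + 1000) = (28.3 + 1000)/(2.2 + 1000) = 1028.3/1002.2 = 1.026043
f = 1.026043^(1/-0.0293) = exp(ln(1.026043)/-0.0293) = exp(0.02571/-0.0293)
f = exp(-0.8775) = 0.4158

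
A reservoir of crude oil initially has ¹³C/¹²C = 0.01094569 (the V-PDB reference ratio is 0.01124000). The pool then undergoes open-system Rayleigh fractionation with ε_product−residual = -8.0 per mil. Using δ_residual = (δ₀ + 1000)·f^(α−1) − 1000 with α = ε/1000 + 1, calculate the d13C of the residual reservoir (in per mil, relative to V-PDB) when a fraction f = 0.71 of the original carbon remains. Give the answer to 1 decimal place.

δ₀ = (0.01094569/0.01124000 − 1)×1000 = (0.973816 − 1)×1000 = -26.184 per mil
α − 1 = ε/1000 = -0.0080
f^(α−1) = 0.71^(-0.0080) = 1.002744
δ_res = (-26.184 + 1000) × 1.002744 − 1000 = 976.488 − 1000 = -23.51 per mil

-23.5 per mil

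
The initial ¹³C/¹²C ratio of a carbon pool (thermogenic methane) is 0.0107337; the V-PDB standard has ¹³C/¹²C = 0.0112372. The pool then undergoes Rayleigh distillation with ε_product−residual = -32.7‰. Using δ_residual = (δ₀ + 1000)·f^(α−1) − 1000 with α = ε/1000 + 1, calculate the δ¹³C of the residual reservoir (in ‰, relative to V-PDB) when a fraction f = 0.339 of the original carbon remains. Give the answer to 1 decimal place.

-10.4‰

δ₀ = (0.0107337/0.0112372 − 1)×1000 = (0.955193 − 1)×1000 = -44.807‰
α − 1 = ε/1000 = -0.0327
f^(α−1) = 0.339^(-0.0327) = 1.036006
δ_res = (-44.807 + 1000) × 1.036006 − 1000 = 989.587 − 1000 = -10.41‰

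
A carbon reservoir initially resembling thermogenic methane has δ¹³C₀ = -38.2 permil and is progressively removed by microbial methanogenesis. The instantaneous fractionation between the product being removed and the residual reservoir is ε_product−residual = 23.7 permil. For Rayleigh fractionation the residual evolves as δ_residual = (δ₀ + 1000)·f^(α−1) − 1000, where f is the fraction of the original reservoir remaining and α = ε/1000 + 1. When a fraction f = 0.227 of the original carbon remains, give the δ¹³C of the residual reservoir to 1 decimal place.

-71.4 permil

Rayleigh residual: δ_res = (δ₀ + 1000)·f^(α−1) − 1000
α = ε/1000 + 1 = 1.02370, so α − 1 = 0.02370
f^(α−1) = 0.227^(0.02370) = 0.965468
δ_res = (-38.2 + 1000) × 0.965468 − 1000 = 928.587 − 1000 = -71.41 permil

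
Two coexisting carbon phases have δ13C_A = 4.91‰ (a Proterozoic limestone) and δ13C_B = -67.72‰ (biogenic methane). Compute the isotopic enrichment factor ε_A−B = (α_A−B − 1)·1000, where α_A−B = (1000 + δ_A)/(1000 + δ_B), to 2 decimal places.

77.91‰

α_A−B = (1000 + 4.91) / (1000 + -67.72) = 1004.91 / 932.28 = 1.077906
ε_A−B = (1.077906 − 1) × 1000 = 77.906‰
(The approximation ε ≈ δ_A − δ_B would give 72.63‰.)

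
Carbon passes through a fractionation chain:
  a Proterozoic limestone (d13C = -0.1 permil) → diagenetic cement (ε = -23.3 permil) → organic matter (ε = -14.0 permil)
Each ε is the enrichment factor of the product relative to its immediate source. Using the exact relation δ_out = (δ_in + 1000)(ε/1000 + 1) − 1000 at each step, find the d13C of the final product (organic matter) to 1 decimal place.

-37.1 permil

step 1: δ = (-0.10 + 1000)·(-23.3/1000 + 1) − 1000 = -23.40 permil
step 2: δ = (-23.40 + 1000)·(-14.0/1000 + 1) − 1000 = -37.07 permil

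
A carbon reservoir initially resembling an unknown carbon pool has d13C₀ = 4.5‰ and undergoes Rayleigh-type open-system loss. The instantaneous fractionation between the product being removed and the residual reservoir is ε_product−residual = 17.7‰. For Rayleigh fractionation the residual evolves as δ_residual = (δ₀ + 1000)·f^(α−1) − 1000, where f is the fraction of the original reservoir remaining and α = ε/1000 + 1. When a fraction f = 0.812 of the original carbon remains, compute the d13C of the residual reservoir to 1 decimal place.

Rayleigh residual: δ_res = (δ₀ + 1000)·f^(α−1) − 1000
α = ε/1000 + 1 = 1.01770, so α − 1 = 0.01770
f^(α−1) = 0.812^(0.01770) = 0.996321
δ_res = (4.5 + 1000) × 0.996321 − 1000 = 1000.804 − 1000 = 0.80‰

0.8‰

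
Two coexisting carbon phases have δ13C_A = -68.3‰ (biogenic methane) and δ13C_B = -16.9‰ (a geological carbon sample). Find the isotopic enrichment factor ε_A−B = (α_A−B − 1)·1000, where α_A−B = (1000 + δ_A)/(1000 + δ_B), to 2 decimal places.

-52.28‰

α_A−B = (1000 + -68.3) / (1000 + -16.9) = 931.7 / 983.1 = 0.947716
ε_A−B = (0.947716 − 1) × 1000 = -52.284‰
(The approximation ε ≈ δ_A − δ_B would give -51.4‰.)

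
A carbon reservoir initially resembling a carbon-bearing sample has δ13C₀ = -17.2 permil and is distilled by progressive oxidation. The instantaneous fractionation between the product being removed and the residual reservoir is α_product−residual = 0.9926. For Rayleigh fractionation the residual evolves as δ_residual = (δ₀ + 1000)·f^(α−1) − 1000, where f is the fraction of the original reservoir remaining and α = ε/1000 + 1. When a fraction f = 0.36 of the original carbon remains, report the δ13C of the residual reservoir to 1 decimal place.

-9.7 permil

Rayleigh residual: δ_res = (δ₀ + 1000)·f^(α−1) − 1000
α − 1 = -0.00740
f^(α−1) = 0.36^(-0.00740) = 1.007589
δ_res = (-17.2 + 1000) × 1.007589 − 1000 = 990.258 − 1000 = -9.74 permil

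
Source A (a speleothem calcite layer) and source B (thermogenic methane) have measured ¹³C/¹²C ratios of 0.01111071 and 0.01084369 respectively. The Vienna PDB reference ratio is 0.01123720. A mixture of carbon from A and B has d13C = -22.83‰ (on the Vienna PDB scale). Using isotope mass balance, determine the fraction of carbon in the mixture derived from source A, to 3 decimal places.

0.513

δ_A = (0.01111071/0.01123720 − 1)×1000 = (0.988744 − 1)×1000 = -11.256‰
δ_B = (0.01084369/0.01123720 − 1)×1000 = (0.964981 − 1)×1000 = -35.019‰
f_A = (δ_mix − δ_B)/(δ_A − δ_B) = (-22.83 − (-35.019))/(-11.256 − (-35.019))
f_A = 12.189 / 23.762 = 0.5129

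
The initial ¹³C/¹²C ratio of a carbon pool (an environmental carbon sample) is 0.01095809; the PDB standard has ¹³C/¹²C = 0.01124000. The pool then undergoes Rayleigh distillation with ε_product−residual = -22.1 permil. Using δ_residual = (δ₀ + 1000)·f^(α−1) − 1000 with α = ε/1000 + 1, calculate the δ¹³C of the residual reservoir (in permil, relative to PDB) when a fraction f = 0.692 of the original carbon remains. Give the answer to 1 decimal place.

-17.1 permil

δ₀ = (0.01095809/0.01124000 − 1)×1000 = (0.974919 − 1)×1000 = -25.081 permil
α − 1 = ε/1000 = -0.0221
f^(α−1) = 0.692^(-0.0221) = 1.008170
δ_res = (-25.081 + 1000) × 1.008170 − 1000 = 982.884 − 1000 = -17.12 permil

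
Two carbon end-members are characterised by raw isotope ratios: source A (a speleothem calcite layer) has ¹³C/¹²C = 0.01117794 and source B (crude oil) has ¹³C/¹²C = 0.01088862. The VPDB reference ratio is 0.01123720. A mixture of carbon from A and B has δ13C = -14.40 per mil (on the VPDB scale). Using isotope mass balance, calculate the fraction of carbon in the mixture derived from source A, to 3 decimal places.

0.646

δ_A = (0.01117794/0.01123720 − 1)×1000 = (0.994726 − 1)×1000 = -5.274 per mil
δ_B = (0.01088862/0.01123720 − 1)×1000 = (0.968980 − 1)×1000 = -31.020 per mil
f_A = (δ_mix − δ_B)/(δ_A − δ_B) = (-14.40 − (-31.020))/(-5.274 − (-31.020))
f_A = 16.620 / 25.747 = 0.6455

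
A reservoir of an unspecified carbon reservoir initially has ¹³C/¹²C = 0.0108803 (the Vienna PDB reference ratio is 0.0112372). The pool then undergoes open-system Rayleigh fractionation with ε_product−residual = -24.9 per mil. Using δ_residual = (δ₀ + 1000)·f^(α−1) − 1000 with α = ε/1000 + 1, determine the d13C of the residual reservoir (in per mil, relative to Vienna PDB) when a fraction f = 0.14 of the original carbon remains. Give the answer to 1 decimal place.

δ₀ = (0.0108803/0.0112372 − 1)×1000 = (0.968239 − 1)×1000 = -31.761 per mil
α − 1 = ε/1000 = -0.0249
f^(α−1) = 0.14^(-0.0249) = 1.050174
δ_res = (-31.761 + 1000) × 1.050174 − 1000 = 1016.820 − 1000 = 16.82 per mil

16.8 per mil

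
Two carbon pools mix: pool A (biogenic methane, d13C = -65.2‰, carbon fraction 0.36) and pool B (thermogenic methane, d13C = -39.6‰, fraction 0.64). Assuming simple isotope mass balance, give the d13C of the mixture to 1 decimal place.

δ_mix = f_A·δ_A + f_B·δ_B
δ_mix = 0.36 × (-65.2) + 0.64 × (-39.6)
δ_mix = -23.47 + -25.34 = -48.82‰

-48.8‰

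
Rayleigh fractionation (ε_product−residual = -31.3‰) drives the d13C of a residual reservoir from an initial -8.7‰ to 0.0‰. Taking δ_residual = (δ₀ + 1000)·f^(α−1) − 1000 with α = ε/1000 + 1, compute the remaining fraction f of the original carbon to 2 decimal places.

α − 1 = ε/1000 = -0.0313
(δ_res + 1000)/(δ₀ + 1000) = (-0.0 + 1000)/(-8.7 + 1000) = 1000.0/991.3 = 1.008776
f = 1.008776^(1/-0.0313) = exp(ln(1.008776)/-0.0313) = exp(0.00874/-0.0313)
f = exp(-0.2792) = 0.7564

0.76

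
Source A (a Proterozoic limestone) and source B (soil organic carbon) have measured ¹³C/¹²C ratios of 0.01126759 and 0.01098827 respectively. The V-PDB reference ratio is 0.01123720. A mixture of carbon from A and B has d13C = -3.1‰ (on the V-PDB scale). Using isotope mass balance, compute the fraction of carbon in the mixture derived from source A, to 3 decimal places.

δ_A = (0.01126759/0.01123720 − 1)×1000 = (1.002704 − 1)×1000 = 2.704‰
δ_B = (0.01098827/0.01123720 − 1)×1000 = (0.977848 − 1)×1000 = -22.152‰
f_A = (δ_mix − δ_B)/(δ_A − δ_B) = (-3.1 − (-22.152))/(2.704 − (-22.152))
f_A = 19.052 / 24.857 = 0.7665

0.766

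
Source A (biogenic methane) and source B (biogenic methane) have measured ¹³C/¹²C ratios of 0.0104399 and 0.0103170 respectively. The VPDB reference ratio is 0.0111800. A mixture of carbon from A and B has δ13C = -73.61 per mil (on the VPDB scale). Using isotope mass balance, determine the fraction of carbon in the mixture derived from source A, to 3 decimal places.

δ_A = (0.0104399/0.0111800 − 1)×1000 = (0.933801 − 1)×1000 = -66.199 per mil
δ_B = (0.0103170/0.0111800 − 1)×1000 = (0.922809 − 1)×1000 = -77.191 per mil
f_A = (δ_mix − δ_B)/(δ_A − δ_B) = (-73.61 − (-77.191))/(-66.199 − (-77.191))
f_A = 3.581 / 10.993 = 0.3258

0.326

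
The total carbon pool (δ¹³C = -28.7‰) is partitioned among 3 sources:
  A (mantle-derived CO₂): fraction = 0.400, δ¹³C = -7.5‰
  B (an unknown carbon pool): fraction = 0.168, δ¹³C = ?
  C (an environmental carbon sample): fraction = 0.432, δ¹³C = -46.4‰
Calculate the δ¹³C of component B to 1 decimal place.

-33.7‰

Isotope mass balance: δ_bulk = Σ fᵢ·δᵢ.
-28.7 = 0.400×(-7.5) + 0.168×δ_B + 0.432×(-46.4)
0.168·δ_B = -28.7 − (-23.045) = -5.655
δ_B = -5.655 / 0.168 = -33.66‰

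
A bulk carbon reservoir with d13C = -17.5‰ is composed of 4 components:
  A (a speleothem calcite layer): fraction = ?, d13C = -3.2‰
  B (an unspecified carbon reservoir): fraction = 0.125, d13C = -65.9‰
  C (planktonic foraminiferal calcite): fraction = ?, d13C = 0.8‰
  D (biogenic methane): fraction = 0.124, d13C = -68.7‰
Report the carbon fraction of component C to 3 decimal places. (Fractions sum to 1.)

Let f_C and f_A be the unknown fractions; fractions sum to 1 so f_C + f_A = 0.751.
Mass balance: Σ fᵢ·δᵢ = δ_bulk ⇒ f_C·(0.8) + f_A·(-3.2) = -17.5 − (-16.756) = -0.744
Substitute f_A = 0.751 − f_C:
f_C·(0.8 − -3.2) = -0.744 − 0.751×(-3.2) = 1.660
f_C = 1.660 / 4.0 = 0.4149

0.415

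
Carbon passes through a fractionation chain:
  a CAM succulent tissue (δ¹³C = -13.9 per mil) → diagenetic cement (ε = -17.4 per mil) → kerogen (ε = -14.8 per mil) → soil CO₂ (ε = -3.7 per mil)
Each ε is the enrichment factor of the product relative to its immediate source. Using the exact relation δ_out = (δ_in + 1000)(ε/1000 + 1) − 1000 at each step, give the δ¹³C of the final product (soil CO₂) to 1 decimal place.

-48.9 per mil

step 1: δ = (-13.90 + 1000)·(-17.4/1000 + 1) − 1000 = -31.06 per mil
step 2: δ = (-31.06 + 1000)·(-14.8/1000 + 1) − 1000 = -45.40 per mil
step 3: δ = (-45.40 + 1000)·(-3.7/1000 + 1) − 1000 = -48.93 per mil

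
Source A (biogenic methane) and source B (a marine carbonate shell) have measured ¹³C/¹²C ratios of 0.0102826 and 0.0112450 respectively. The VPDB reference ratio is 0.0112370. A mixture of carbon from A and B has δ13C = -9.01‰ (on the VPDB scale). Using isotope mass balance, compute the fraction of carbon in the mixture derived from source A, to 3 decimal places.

δ_A = (0.0102826/0.0112370 − 1)×1000 = (0.915066 − 1)×1000 = -84.934‰
δ_B = (0.0112450/0.0112370 − 1)×1000 = (1.000712 − 1)×1000 = 0.712‰
f_A = (δ_mix − δ_B)/(δ_A − δ_B) = (-9.01 − (0.712))/(-84.934 − (0.712))
f_A = -9.722 / -85.646 = 0.1135

0.114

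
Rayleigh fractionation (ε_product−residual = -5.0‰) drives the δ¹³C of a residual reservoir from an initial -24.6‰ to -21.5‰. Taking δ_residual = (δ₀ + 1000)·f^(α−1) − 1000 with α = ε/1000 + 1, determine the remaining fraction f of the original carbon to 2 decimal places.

0.53

α − 1 = ε/1000 = -0.0050
(δ_res + 1000)/(δ₀ + 1000) = (-21.5 + 1000)/(-24.6 + 1000) = 978.5/975.4 = 1.003178
f = 1.003178^(1/-0.0050) = exp(ln(1.003178)/-0.0050) = exp(0.00317/-0.0050)
f = exp(-0.6346) = 0.5301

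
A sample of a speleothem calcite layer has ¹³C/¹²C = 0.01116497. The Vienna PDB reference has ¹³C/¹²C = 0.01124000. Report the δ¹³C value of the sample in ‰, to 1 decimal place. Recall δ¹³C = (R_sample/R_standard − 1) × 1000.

δ¹³C = (R_sample / R_standard − 1) × 1000
R_sample / R_standard = 0.01116497 / 0.01124000 = 0.993325
δ¹³C = (0.993325 − 1) × 1000 = -6.68‰

-6.7‰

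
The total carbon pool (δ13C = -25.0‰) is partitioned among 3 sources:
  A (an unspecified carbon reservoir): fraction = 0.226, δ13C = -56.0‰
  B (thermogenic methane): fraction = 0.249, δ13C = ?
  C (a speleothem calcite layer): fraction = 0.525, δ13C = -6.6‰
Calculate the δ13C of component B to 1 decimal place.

-35.7‰

Isotope mass balance: δ_bulk = Σ fᵢ·δᵢ.
-25.0 = 0.226×(-56.0) + 0.249×δ_B + 0.525×(-6.6)
0.249·δ_B = -25.0 − (-16.121) = -8.879
δ_B = -8.879 / 0.249 = -35.66‰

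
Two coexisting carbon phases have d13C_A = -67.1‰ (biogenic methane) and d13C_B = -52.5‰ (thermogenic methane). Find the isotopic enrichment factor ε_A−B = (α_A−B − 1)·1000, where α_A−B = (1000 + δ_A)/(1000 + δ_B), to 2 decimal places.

-15.41‰

α_A−B = (1000 + -67.1) / (1000 + -52.5) = 932.9 / 947.5 = 0.984591
ε_A−B = (0.984591 − 1) × 1000 = -15.409‰
(The approximation ε ≈ δ_A − δ_B would give -14.6‰.)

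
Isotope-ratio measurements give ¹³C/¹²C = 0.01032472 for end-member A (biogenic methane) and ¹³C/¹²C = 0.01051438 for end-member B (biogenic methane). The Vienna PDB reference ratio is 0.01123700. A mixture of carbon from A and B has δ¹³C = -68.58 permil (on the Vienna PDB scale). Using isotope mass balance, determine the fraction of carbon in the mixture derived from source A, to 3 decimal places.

0.253

δ_A = (0.01032472/0.01123700 − 1)×1000 = (0.918815 − 1)×1000 = -81.185 permil
δ_B = (0.01051438/0.01123700 − 1)×1000 = (0.935693 − 1)×1000 = -64.307 permil
f_A = (δ_mix − δ_B)/(δ_A − δ_B) = (-68.58 − (-64.307))/(-81.185 − (-64.307))
f_A = -4.273 / -16.878 = 0.2532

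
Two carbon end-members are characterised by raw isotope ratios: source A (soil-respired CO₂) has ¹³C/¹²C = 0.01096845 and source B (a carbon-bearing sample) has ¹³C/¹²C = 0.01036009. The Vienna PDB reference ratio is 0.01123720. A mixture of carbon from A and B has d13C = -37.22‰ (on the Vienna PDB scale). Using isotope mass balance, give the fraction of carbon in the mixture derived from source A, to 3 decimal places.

0.754

δ_A = (0.01096845/0.01123720 − 1)×1000 = (0.976084 − 1)×1000 = -23.916‰
δ_B = (0.01036009/0.01123720 − 1)×1000 = (0.921946 − 1)×1000 = -78.054‰
f_A = (δ_mix − δ_B)/(δ_A − δ_B) = (-37.22 − (-78.054))/(-23.916 − (-78.054))
f_A = 40.834 / 54.138 = 0.7543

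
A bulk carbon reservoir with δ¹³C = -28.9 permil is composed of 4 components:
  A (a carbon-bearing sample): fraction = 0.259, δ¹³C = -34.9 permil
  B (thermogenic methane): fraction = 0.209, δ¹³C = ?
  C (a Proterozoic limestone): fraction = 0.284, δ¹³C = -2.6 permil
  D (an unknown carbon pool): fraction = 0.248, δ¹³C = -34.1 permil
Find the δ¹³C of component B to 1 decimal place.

-51.0 permil

Isotope mass balance: δ_bulk = Σ fᵢ·δᵢ.
-28.9 = 0.259×(-34.9) + 0.209×δ_B + 0.284×(-2.6) + 0.248×(-34.1)
0.209·δ_B = -28.9 − (-18.234) = -10.666
δ_B = -10.666 / 0.209 = -51.03 permil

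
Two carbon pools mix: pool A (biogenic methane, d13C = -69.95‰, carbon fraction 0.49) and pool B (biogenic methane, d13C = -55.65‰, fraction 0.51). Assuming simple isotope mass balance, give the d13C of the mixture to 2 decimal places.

-62.66‰

δ_mix = f_A·δ_A + f_B·δ_B
δ_mix = 0.49 × (-69.95) + 0.51 × (-55.65)
δ_mix = -34.276 + -28.381 = -62.657‰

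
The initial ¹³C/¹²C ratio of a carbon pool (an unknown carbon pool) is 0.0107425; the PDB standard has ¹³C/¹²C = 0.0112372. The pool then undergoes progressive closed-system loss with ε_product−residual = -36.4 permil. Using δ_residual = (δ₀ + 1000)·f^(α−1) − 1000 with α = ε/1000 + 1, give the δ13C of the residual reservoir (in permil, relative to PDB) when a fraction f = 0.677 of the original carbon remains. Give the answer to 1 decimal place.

-30.4 permil

δ₀ = (0.0107425/0.0112372 − 1)×1000 = (0.955977 − 1)×1000 = -44.023 permil
α − 1 = ε/1000 = -0.0364
f^(α−1) = 0.677^(-0.0364) = 1.014300
δ_res = (-44.023 + 1000) × 1.014300 − 1000 = 969.647 − 1000 = -30.35 permil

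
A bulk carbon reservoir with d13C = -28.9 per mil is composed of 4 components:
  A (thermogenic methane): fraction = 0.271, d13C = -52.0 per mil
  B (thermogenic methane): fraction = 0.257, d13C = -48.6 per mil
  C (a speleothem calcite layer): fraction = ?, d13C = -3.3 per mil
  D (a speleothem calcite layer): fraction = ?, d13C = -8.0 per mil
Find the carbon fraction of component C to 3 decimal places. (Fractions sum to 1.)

0.310

Let f_C and f_D be the unknown fractions; fractions sum to 1 so f_C + f_D = 0.472.
Mass balance: Σ fᵢ·δᵢ = δ_bulk ⇒ f_C·(-3.3) + f_D·(-8.0) = -28.9 − (-26.582) = -2.318
Substitute f_D = 0.472 − f_C:
f_C·(-3.3 − -8.0) = -2.318 − 0.472×(-8.0) = 1.458
f_C = 1.458 / 4.7 = 0.3103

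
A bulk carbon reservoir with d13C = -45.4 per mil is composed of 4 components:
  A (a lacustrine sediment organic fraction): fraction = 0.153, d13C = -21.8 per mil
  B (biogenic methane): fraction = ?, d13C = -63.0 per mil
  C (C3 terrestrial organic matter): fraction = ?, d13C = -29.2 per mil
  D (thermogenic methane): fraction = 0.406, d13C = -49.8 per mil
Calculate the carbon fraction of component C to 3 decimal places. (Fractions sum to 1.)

Let f_C and f_B be the unknown fractions; fractions sum to 1 so f_C + f_B = 0.441.
Mass balance: Σ fᵢ·δᵢ = δ_bulk ⇒ f_C·(-29.2) + f_B·(-63.0) = -45.4 − (-23.554) = -21.846
Substitute f_B = 0.441 − f_C:
f_C·(-29.2 − -63.0) = -21.846 − 0.441×(-63.0) = 5.937
f_C = 5.937 / 33.8 = 0.1757

0.176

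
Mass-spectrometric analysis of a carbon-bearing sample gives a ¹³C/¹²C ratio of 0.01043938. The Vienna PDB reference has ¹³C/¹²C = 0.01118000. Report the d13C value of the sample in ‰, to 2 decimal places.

d13C = (R_sample / R_standard − 1) × 1000
R_sample / R_standard = 0.01043938 / 0.01118000 = 0.933755
d13C = (0.933755 − 1) × 1000 = -66.245‰

-66.25‰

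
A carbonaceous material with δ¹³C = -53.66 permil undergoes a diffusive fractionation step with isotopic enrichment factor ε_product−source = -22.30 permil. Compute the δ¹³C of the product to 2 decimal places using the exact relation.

Exactly, δ_product = (δ_source + 1000)·(ε/1000 + 1) − 1000.
δ_product = (-53.66 + 1000) × (-22.30/1000 + 1) − 1000
δ_product = -74.763 permil

-74.76 permil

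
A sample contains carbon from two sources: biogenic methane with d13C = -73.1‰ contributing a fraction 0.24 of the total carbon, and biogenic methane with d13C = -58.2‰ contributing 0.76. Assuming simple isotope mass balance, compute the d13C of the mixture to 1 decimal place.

-61.8‰

δ_mix = f_A·δ_A + f_B·δ_B
δ_mix = 0.24 × (-73.1) + 0.76 × (-58.2)
δ_mix = -17.54 + -44.23 = -61.78‰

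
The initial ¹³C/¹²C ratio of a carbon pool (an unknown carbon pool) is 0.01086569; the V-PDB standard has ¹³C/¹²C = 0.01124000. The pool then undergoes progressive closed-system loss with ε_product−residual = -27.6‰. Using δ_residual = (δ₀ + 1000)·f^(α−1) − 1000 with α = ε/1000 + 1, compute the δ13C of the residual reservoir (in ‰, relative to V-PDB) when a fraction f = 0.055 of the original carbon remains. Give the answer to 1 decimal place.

47.3‰

δ₀ = (0.01086569/0.01124000 − 1)×1000 = (0.966698 − 1)×1000 = -33.302‰
α − 1 = ε/1000 = -0.0276
f^(α−1) = 0.055^(-0.0276) = 1.083343
δ_res = (-33.302 + 1000) × 1.083343 − 1000 = 1047.266 − 1000 = 47.27‰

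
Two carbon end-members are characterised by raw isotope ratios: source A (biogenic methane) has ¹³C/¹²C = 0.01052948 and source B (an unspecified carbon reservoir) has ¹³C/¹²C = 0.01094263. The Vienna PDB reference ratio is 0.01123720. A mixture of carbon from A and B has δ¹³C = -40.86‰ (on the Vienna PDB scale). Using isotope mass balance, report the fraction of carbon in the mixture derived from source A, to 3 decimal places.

0.398

δ_A = (0.01052948/0.01123720 − 1)×1000 = (0.937020 − 1)×1000 = -62.980‰
δ_B = (0.01094263/0.01123720 − 1)×1000 = (0.973786 − 1)×1000 = -26.214‰
f_A = (δ_mix − δ_B)/(δ_A − δ_B) = (-40.86 − (-26.214))/(-62.980 − (-26.214))
f_A = -14.646 / -36.766 = 0.3984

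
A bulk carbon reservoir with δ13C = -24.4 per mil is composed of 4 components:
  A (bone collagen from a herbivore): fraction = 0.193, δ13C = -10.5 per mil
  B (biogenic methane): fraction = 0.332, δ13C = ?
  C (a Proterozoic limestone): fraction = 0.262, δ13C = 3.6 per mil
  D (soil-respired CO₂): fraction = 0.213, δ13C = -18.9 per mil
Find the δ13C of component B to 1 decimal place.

-58.1 per mil

Isotope mass balance: δ_bulk = Σ fᵢ·δᵢ.
-24.4 = 0.193×(-10.5) + 0.332×δ_B + 0.262×(3.6) + 0.213×(-18.9)
0.332·δ_B = -24.4 − (-5.109) = -19.291
δ_B = -19.291 / 0.332 = -58.11 per mil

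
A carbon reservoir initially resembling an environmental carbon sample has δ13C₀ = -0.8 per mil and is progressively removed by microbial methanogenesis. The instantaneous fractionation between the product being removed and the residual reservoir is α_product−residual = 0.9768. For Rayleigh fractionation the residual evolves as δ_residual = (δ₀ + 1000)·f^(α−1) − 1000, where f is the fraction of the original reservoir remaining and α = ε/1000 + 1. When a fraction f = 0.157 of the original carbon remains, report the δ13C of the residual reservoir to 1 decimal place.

Rayleigh residual: δ_res = (δ₀ + 1000)·f^(α−1) − 1000
α − 1 = -0.02320
f^(α−1) = 0.157^(-0.02320) = 1.043891
δ_res = (-0.8 + 1000) × 1.043891 − 1000 = 1043.056 − 1000 = 43.06 per mil

43.1 per mil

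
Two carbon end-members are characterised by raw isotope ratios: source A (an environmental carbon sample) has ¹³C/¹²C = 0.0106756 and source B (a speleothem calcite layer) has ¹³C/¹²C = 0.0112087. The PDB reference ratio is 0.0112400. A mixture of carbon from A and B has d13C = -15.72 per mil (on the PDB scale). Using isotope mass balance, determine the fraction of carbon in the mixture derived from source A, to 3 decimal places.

0.273

δ_A = (0.0106756/0.0112400 − 1)×1000 = (0.949786 − 1)×1000 = -50.214 per mil
δ_B = (0.0112087/0.0112400 − 1)×1000 = (0.997215 − 1)×1000 = -2.785 per mil
f_A = (δ_mix − δ_B)/(δ_A − δ_B) = (-15.72 − (-2.785))/(-50.214 − (-2.785))
f_A = -12.935 / -47.429 = 0.2727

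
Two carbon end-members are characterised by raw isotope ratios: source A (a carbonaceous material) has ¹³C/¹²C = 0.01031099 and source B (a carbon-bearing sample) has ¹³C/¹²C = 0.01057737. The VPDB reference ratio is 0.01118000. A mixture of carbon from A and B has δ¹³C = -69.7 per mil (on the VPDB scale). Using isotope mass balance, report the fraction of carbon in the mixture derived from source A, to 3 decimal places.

δ_A = (0.01031099/0.01118000 − 1)×1000 = (0.922271 − 1)×1000 = -77.729 per mil
δ_B = (0.01057737/0.01118000 − 1)×1000 = (0.946097 − 1)×1000 = -53.903 per mil
f_A = (δ_mix − δ_B)/(δ_A − δ_B) = (-69.7 − (-53.903))/(-77.729 − (-53.903))
f_A = -15.797 / -23.826 = 0.6630

0.663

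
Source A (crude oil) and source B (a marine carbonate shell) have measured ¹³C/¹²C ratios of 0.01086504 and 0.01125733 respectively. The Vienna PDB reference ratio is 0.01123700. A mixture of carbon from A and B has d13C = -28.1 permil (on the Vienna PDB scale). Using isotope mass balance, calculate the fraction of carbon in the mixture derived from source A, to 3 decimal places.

δ_A = (0.01086504/0.01123700 − 1)×1000 = (0.966899 − 1)×1000 = -33.101 permil
δ_B = (0.01125733/0.01123700 − 1)×1000 = (1.001809 − 1)×1000 = 1.809 permil
f_A = (δ_mix − δ_B)/(δ_A − δ_B) = (-28.1 − (1.809))/(-33.101 − (1.809))
f_A = -29.909 / -34.911 = 0.8567

0.857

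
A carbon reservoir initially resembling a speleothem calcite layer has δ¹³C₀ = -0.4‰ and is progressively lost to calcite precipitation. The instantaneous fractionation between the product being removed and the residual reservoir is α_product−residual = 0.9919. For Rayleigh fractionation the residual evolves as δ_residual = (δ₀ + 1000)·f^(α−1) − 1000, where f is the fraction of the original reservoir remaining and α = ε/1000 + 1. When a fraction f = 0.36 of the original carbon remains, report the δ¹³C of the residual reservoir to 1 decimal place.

Rayleigh residual: δ_res = (δ₀ + 1000)·f^(α−1) − 1000
α − 1 = -0.00810
f^(α−1) = 0.36^(-0.00810) = 1.008310
δ_res = (-0.4 + 1000) × 1.008310 − 1000 = 1007.906 − 1000 = 7.91‰

7.9‰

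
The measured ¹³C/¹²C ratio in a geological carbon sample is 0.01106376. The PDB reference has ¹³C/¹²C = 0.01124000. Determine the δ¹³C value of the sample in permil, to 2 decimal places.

-15.68 permil

δ¹³C = (R_sample / R_standard − 1) × 1000
R_sample / R_standard = 0.01106376 / 0.01124000 = 0.984320
δ¹³C = (0.984320 − 1) × 1000 = -15.680 permil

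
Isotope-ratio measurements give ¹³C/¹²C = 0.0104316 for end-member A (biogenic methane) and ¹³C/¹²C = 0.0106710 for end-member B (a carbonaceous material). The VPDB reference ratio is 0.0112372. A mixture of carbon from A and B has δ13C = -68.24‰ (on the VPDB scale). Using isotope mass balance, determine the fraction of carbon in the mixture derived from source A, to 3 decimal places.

δ_A = (0.0104316/0.0112372 − 1)×1000 = (0.928310 − 1)×1000 = -71.690‰
δ_B = (0.0106710/0.0112372 − 1)×1000 = (0.949614 − 1)×1000 = -50.386‰
f_A = (δ_mix − δ_B)/(δ_A − δ_B) = (-68.24 − (-50.386))/(-71.690 − (-50.386))
f_A = -17.854 / -21.304 = 0.8380

0.838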